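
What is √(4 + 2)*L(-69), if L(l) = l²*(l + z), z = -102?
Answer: -814131*√6 ≈ -1.9942e+6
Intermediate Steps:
L(l) = l²*(-102 + l) (L(l) = l²*(l - 102) = l²*(-102 + l))
√(4 + 2)*L(-69) = √(4 + 2)*((-69)²*(-102 - 69)) = √6*(4761*(-171)) = √6*(-814131) = -814131*√6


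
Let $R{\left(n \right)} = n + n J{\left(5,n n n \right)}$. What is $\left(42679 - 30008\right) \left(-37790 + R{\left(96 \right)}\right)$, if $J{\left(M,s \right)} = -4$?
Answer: $-482486338$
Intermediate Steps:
$R{\left(n \right)} = - 3 n$ ($R{\left(n \right)} = n + n \left(-4\right) = n - 4 n = - 3 n$)
$\left(42679 - 30008\right) \left(-37790 + R{\left(96 \right)}\right) = \left(42679 - 30008\right) \left(-37790 - 288\right) = 12671 \left(-37790 - 288\right) = 12671 \left(-38078\right) = -482486338$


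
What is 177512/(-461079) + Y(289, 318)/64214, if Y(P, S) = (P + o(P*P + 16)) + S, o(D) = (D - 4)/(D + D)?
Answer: -1857637344558403/4946681365093044 ≈ -0.37553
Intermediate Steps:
o(D) = (-4 + D)/(2*D) (o(D) = (-4 + D)/((2*D)) = (-4 + D)*(1/(2*D)) = (-4 + D)/(2*D))
Y(P, S) = P + S + (12 + P²)/(2*(16 + P²)) (Y(P, S) = (P + (-4 + (P*P + 16))/(2*(P*P + 16))) + S = (P + (-4 + (P² + 16))/(2*(P² + 16))) + S = (P + (-4 + (16 + P²))/(2*(16 + P²))) + S = (P + (12 + P²)/(2*(16 + P²))) + S = P + S + (12 + P²)/(2*(16 + P²)))
177512/(-461079) + Y(289, 318)/64214 = 177512/(-461079) + ((6 + (½)*289² + (16 + 289²)*(289 + 318))/(16 + 289²))/64214 = 177512*(-1/461079) + ((6 + (½)*83521 + (16 + 83521)*607)/(16 + 83521))*(1/64214) = -177512/461079 + ((6 + 83521/2 + 83537*607)/83537)*(1/64214) = -177512/461079 + ((6 + 83521/2 + 50706959)/83537)*(1/64214) = -177512/461079 + ((1/83537)*(101497451/2))*(1/64214) = -177512/461079 + (101497451/167074)*(1/64214) = -177512/461079 + 101497451/10728489836 = -1857637344558403/4946681365093044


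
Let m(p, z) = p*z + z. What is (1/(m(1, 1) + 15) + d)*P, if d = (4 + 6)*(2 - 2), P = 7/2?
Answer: 7/34 ≈ 0.20588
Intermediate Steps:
m(p, z) = z + p*z
P = 7/2 (P = 7*(½) = 7/2 ≈ 3.5000)
d = 0 (d = 10*0 = 0)
(1/(m(1, 1) + 15) + d)*P = (1/(1*(1 + 1) + 15) + 0)*(7/2) = (1/(1*2 + 15) + 0)*(7/2) = (1/(2 + 15) + 0)*(7/2) = (1/17 + 0)*(7/2) = (1/17)*(7/2) = 7/34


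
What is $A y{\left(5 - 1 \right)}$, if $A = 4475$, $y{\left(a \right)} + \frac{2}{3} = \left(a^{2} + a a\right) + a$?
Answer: $\frac{474350}{3} \approx 1.5812 \cdot 10^{5}$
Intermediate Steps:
$y{\left(a \right)} = - \frac{2}{3} + a + 2 a^{2}$ ($y{\left(a \right)} = - \frac{2}{3} + \left(\left(a^{2} + a a\right) + a\right) = - \frac{2}{3} + \left(\left(a^{2} + a^{2}\right) + a\right) = - \frac{2}{3} + \left(2 a^{2} + a\right) = - \frac{2}{3} + \left(a + 2 a^{2}\right) = - \frac{2}{3} + a + 2 a^{2}$)
$A y{\left(5 - 1 \right)} = 4475 \left(- \frac{2}{3} + \left(5 - 1\right) + 2 \left(5 - 1\right)^{2}\right) = 4475 \left(- \frac{2}{3} + 4 + 2 \cdot 4^{2}\right) = 4475 \left(- \frac{2}{3} + 4 + 2 \cdot 16\right) = 4475 \left(- \frac{2}{3} + 4 + 32\right) = 4475 \cdot \frac{106}{3} = \frac{474350}{3}$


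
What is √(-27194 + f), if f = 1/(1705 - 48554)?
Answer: I*√59686174461243/46849 ≈ 164.91*I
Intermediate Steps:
f = -1/46849 (f = 1/(-46849) = -1/46849 ≈ -2.1345e-5)
√(-27194 + f) = √(-27194 - 1/46849) = √(-1274011707/46849) = I*√59686174461243/46849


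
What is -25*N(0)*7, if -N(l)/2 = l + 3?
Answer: 1050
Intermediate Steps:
N(l) = -6 - 2*l (N(l) = -2*(l + 3) = -2*(3 + l) = -6 - 2*l)
-25*N(0)*7 = -25*(-6 - 2*0)*7 = -25*(-6 + 0)*7 = -25*(-6)*7 = 150*7 = 1050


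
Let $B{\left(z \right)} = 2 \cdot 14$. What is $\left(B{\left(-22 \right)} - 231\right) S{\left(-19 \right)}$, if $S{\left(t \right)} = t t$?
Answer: $-73283$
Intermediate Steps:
$B{\left(z \right)} = 28$
$S{\left(t \right)} = t^{2}$
$\left(B{\left(-22 \right)} - 231\right) S{\left(-19 \right)} = \left(28 - 231\right) \left(-19\right)^{2} = \left(-203\right) 361 = -73283$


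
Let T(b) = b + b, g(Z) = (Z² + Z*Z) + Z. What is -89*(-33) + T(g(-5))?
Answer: 3027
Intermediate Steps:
g(Z) = Z + 2*Z² (g(Z) = (Z² + Z²) + Z = 2*Z² + Z = Z + 2*Z²)
T(b) = 2*b
-89*(-33) + T(g(-5)) = -89*(-33) + 2*(-5*(1 + 2*(-5))) = 2937 + 2*(-5*(1 - 10)) = 2937 + 2*(-5*(-9)) = 2937 + 2*45 = 2937 + 90 = 3027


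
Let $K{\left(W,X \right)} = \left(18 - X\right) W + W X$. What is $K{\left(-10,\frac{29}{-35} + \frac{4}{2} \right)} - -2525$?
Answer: $2345$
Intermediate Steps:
$K{\left(W,X \right)} = W X + W \left(18 - X\right)$ ($K{\left(W,X \right)} = W \left(18 - X\right) + W X = W X + W \left(18 - X\right)$)
$K{\left(-10,\frac{29}{-35} + \frac{4}{2} \right)} - -2525 = 18 \left(-10\right) - -2525 = -180 + 2525 = 2345$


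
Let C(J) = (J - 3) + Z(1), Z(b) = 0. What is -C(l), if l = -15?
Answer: 18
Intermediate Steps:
C(J) = -3 + J (C(J) = (J - 3) + 0 = (-3 + J) + 0 = -3 + J)
-C(l) = -(-3 - 15) = -1*(-18) = 18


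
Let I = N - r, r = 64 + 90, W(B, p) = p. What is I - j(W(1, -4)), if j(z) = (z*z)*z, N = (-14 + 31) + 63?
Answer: -10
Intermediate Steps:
N = 80 (N = 17 + 63 = 80)
r = 154
I = -74 (I = 80 - 1*154 = 80 - 154 = -74)
j(z) = z³ (j(z) = z²*z = z³)
I - j(W(1, -4)) = -74 - 1*(-4)³ = -74 - 1*(-64) = -74 + 64 = -10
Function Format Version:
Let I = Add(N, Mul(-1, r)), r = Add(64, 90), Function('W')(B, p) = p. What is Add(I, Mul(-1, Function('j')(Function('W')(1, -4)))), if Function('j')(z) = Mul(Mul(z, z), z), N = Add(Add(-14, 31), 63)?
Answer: -10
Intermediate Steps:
N = 80 (N = Add(17, 63) = 80)
r = 154
I = -74 (I = Add(80, Mul(-1, 154)) = Add(80, -154) = -74)
Function('j')(z) = Pow(z, 3) (Function('j')(z) = Mul(Pow(z, 2), z) = Pow(z, 3))
Add(I, Mul(-1, Function('j')(Function('W')(1, -4)))) = Add(-74, Mul(-1, Pow(-4, 3))) = Add(-74, Mul(-1, -64)) = Add(-74, 64) = -10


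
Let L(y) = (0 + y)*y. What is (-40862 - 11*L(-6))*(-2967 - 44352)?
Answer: 1952287302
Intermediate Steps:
L(y) = y² (L(y) = y*y = y²)
(-40862 - 11*L(-6))*(-2967 - 44352) = (-40862 - 11*(-6)²)*(-2967 - 44352) = (-40862 - 11*36)*(-47319) = (-40862 - 396)*(-47319) = -41258*(-47319) = 1952287302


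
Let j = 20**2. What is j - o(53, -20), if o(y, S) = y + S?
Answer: 367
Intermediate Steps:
j = 400
o(y, S) = S + y
j - o(53, -20) = 400 - (-20 + 53) = 400 - 1*33 = 400 - 33 = 367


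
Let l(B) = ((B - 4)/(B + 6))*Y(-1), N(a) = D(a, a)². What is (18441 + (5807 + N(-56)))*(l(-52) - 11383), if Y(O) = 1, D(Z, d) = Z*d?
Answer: -2580831863064/23 ≈ -1.1221e+11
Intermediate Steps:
N(a) = a⁴ (N(a) = (a*a)² = (a²)² = a⁴)
l(B) = (-4 + B)/(6 + B) (l(B) = ((B - 4)/(B + 6))*1 = ((-4 + B)/(6 + B))*1 = (-4 + B)/(6 + B))
(18441 + (5807 + N(-56)))*(l(-52) - 11383) = (18441 + (5807 + (-56)⁴))*((-4 - 52)/(6 - 52) - 11383) = (18441 + (5807 + 9834496))*(-56/(-46) - 11383) = (18441 + 9840303)*(-1/46*(-56) - 11383) = 9858744*(28/23 - 11383) = 9858744*(-261781/23) = -2580831863064/23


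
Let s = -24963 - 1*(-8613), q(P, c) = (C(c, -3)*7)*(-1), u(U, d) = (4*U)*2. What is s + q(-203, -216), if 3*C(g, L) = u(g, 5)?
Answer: -12318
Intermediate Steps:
u(U, d) = 8*U
C(g, L) = 8*g/3 (C(g, L) = (8*g)/3 = 8*g/3)
q(P, c) = -56*c/3 (q(P, c) = ((8*c/3)*7)*(-1) = (56*c/3)*(-1) = -56*c/3)
s = -16350 (s = -24963 + 8613 = -16350)
s + q(-203, -216) = -16350 - 56/3*(-216) = -16350 + 4032 = -12318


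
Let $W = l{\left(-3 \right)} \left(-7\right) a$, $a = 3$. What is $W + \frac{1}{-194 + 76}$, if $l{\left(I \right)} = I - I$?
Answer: $- \frac{1}{118} \approx -0.0084746$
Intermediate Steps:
$l{\left(I \right)} = 0$
$W = 0$ ($W = 0 \left(-7\right) 3 = 0 \cdot 3 = 0$)
$W + \frac{1}{-194 + 76} = 0 + \frac{1}{-194 + 76} = 0 + \frac{1}{-118} = 0 - \frac{1}{118} = - \frac{1}{118}$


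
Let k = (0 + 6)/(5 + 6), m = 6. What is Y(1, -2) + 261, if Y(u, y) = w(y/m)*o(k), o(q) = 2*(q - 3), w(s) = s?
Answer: 2889/11 ≈ 262.64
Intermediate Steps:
k = 6/11 ≈ 0.54545
o(q) = -6 + 2*q (o(q) = 2*(-3 + q) = -6 + 2*q)
Y(u, y) = -9*y/11 (Y(u, y) = (y/6)*(-6 + 2*(6/11)) = (y*(⅙))*(-6 + 12/11) = (y/6)*(-54/11) = -9*y/11)
Y(1, -2) + 261 = -9/11*(-2) + 261 = 18/11 + 261 = 2889/11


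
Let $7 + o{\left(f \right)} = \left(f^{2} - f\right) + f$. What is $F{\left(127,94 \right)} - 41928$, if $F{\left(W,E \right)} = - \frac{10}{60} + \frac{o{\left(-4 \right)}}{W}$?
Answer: $- \frac{31949209}{762} \approx -41928.0$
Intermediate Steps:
$o{\left(f \right)} = -7 + f^{2}$ ($o{\left(f \right)} = -7 + \left(\left(f^{2} - f\right) + f\right) = -7 + f^{2}$)
$F{\left(W,E \right)} = - \frac{1}{6} + \frac{9}{W}$ ($F{\left(W,E \right)} = - \frac{10}{60} + \frac{-7 + \left(-4\right)^{2}}{W} = \left(-10\right) \frac{1}{60} + \frac{-7 + 16}{W} = - \frac{1}{6} + \frac{9}{W}$)
$F{\left(127,94 \right)} - 41928 = \frac{54 - 127}{6 \cdot 127} - 41928 = \frac{1}{6} \cdot \frac{1}{127} \left(54 - 127\right) - 41928 = \frac{1}{6} \cdot \frac{1}{127} \left(-73\right) - 41928 = - \frac{73}{762} - 41928 = - \frac{31949209}{762}$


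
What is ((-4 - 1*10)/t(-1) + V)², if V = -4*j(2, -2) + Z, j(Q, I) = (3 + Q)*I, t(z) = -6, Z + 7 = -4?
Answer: 8836/9 ≈ 981.78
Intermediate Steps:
Z = -11 (Z = -7 - 4 = -11)
j(Q, I) = I*(3 + Q)
V = 29 (V = -(-8)*(3 + 2) - 11 = -(-8)*5 - 11 = -4*(-10) - 11 = 40 - 11 = 29)
((-4 - 1*10)/t(-1) + V)² = ((-4 - 1*10)/(-6) + 29)² = ((-4 - 10)*(-⅙) + 29)² = (-14*(-⅙) + 29)² = (7/3 + 29)² = (94/3)² = 8836/9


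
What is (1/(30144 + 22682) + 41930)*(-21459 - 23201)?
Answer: -49460820061730/26413 ≈ -1.8726e+9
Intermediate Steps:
(1/(30144 + 22682) + 41930)*(-21459 - 23201) = (1/52826 + 41930)*(-44660) = (2214994181/52826)*(-44660) = -49460820061730/26413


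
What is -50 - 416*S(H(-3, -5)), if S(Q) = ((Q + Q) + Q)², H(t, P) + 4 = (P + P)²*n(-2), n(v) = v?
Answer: -155810354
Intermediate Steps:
H(t, P) = -4 - 8*P² (H(t, P) = -4 + (P + P)²*(-2) = -4 + (2*P)²*(-2) = -4 + (4*P²)*(-2) = -4 - 8*P²)
S(Q) = 9*Q² (S(Q) = (2*Q + Q)² = (3*Q)² = 9*Q²)
-50 - 416*S(H(-3, -5)) = -50 - 3744*(-4 - 8*(-5)²)² = -50 - 3744*(-4 - 8*25)² = -50 - 3744*(-4 - 200)² = -50 - 3744*(-204)² = -50 - 3744*41616 = -50 - 416*374544 = -50 - 155810304 = -155810354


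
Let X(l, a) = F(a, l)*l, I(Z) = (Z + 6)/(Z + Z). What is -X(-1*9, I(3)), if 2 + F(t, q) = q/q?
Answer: -9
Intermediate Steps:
F(t, q) = -1 (F(t, q) = -2 + q/q = -2 + 1 = -1)
I(Z) = (6 + Z)/(2*Z) (I(Z) = (6 + Z)/((2*Z)) = (6 + Z)*(1/(2*Z)) = (6 + Z)/(2*Z))
X(l, a) = -l
-X(-1*9, I(3)) = -(-1)*(-1*9) = -(-1)*(-9) = -1*9 = -9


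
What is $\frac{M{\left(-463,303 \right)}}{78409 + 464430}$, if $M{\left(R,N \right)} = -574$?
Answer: $- \frac{574}{542839} \approx -0.0010574$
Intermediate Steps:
$\frac{M{\left(-463,303 \right)}}{78409 + 464430} = - \frac{574}{78409 + 464430} = - \frac{574}{542839}$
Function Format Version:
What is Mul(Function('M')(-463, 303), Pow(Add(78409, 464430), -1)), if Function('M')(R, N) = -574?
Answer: Rational(-574, 542839) ≈ -0.0010574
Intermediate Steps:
Mul(Function('M')(-463, 303), Pow(Add(78409, 464430), -1)) = Mul(-574, Pow(Add(78409, 464430), -1)) = Mul(-574, Pow(542839, -1)) = Mul(-574, Rational(1, 542839)) = Rational(-574, 542839)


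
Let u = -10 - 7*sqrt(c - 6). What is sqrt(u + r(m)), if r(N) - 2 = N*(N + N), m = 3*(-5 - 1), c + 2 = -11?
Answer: sqrt(640 - 7*I*sqrt(19)) ≈ 25.305 - 0.60288*I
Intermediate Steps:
c = -13 (c = -2 - 11 = -13)
m = -18 (m = 3*(-6) = -18)
u = -10 - 7*I*sqrt(19) (u = -10 - 7*sqrt(-13 - 6) = -10 - 7*I*sqrt(19) ≈ -10.0 - 30.512*I)
r(N) = 2 + 2*N**2 (r(N) = 2 + N*(N + N) = 2 + N*(2*N) = 2 + 2*N**2)
sqrt(u + r(m)) = sqrt((-10 - 7*I*sqrt(19)) + (2 + 2*(-18)**2)) = sqrt((-10 - 7*I*sqrt(19)) + (2 + 2*324)) = sqrt((-10 - 7*I*sqrt(19)) + (2 + 648)) = sqrt((-10 - 7*I*sqrt(19)) + 650) = sqrt(640 - 7*I*sqrt(19))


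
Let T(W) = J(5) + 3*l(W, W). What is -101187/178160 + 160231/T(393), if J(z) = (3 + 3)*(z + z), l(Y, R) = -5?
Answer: 5708440309/1603440 ≈ 3560.1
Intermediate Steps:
J(z) = 12*z (J(z) = 6*(2*z) = 12*z)
T(W) = 45 (T(W) = 12*5 + 3*(-5) = 60 - 15 = 45)
-101187/178160 + 160231/T(393) = -101187/178160 + 160231/45 = 5708440309/1603440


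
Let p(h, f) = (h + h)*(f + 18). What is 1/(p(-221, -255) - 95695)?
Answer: 1/9059 ≈ 0.00011039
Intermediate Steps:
p(h, f) = 2*h*(18 + f) (p(h, f) = (2*h)*(18 + f) = 2*h*(18 + f))
1/(p(-221, -255) - 95695) = 1/(2*(-221)*(18 - 255) - 95695) = 1/(2*(-221)*(-237) - 95695) = 1/(104754 - 95695) = 1/9059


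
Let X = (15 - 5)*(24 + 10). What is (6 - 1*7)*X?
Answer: -340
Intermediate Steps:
X = 340 (X = 10*34 = 340)
(6 - 1*7)*X = (6 - 1*7)*340 = (6 - 7)*340 = -1*340 = -340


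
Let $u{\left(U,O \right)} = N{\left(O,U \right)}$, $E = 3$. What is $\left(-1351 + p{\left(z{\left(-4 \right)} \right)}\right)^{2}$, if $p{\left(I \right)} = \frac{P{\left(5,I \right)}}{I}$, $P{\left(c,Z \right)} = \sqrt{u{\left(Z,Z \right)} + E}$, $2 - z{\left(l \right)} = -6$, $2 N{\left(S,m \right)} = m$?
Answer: $\frac{\left(10808 - \sqrt{7}\right)^{2}}{64} \approx 1.8243 \cdot 10^{6}$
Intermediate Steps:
$N{\left(S,m \right)} = \frac{m}{2}$
$z{\left(l \right)} = 8$ ($z{\left(l \right)} = 2 - -6 = 2 + 6 = 8$)
$u{\left(U,O \right)} = \frac{U}{2}$
$P{\left(c,Z \right)} = \sqrt{3 + \frac{Z}{2}}$ ($P{\left(c,Z \right)} = \sqrt{\frac{Z}{2} + 3} = \sqrt{3 + \frac{Z}{2}}$)
$p{\left(I \right)} = \frac{\sqrt{12 + 2 I}}{2 I}$ ($p{\left(I \right)} = \frac{\frac{1}{2} \sqrt{12 + 2 I}}{I} = \frac{\sqrt{12 + 2 I}}{2 I}$)
$\left(-1351 + p{\left(z{\left(-4 \right)} \right)}\right)^{2} = \left(-1351 + \frac{\sqrt{12 + 2 \cdot 8}}{2 \cdot 8}\right)^{2} = \left(-1351 + \frac{1}{2} \cdot \frac{1}{8} \sqrt{12 + 16}\right)^{2} = \left(-1351 + \frac{1}{2} \cdot \frac{1}{8} \sqrt{28}\right)^{2} = \left(-1351 + \frac{1}{2} \cdot \frac{1}{8} \cdot 2 \sqrt{7}\right)^{2} = \left(-1351 + \frac{\sqrt{7}}{8}\right)^{2}$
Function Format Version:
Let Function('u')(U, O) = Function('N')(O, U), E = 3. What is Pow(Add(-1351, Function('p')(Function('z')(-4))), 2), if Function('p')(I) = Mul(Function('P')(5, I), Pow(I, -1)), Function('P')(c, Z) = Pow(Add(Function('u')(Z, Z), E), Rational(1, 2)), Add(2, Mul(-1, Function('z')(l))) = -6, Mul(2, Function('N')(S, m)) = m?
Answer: Mul(Rational(1, 64), Pow(Add(10808, Mul(-1, Pow(7, Rational(1, 2)))), 2)) ≈ 1.8243e+6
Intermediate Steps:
Function('N')(S, m) = Mul(Rational(1, 2), m)
Function('z')(l) = 8 (Function('z')(l) = Add(2, Mul(-1, -6)) = Add(2, 6) = 8)
Function('u')(U, O) = Mul(Rational(1, 2), U)
Function('P')(c, Z) = Pow(Add(3, Mul(Rational(1, 2), Z)), Rational(1, 2)) (Function('P')(c, Z) = Pow(Add(Mul(Rational(1, 2), Z), 3), Rational(1, 2)) = Pow(Add(3, Mul(Rational(1, 2), Z)), Rational(1, 2)))
Function('p')(I) = Mul(Rational(1, 2), Pow(I, -1), Pow(Add(12, Mul(2, I)), Rational(1, 2))) (Function('p')(I) = Mul(Mul(Rational(1, 2), Pow(Add(12, Mul(2, I)), Rational(1, 2))), Pow(I, -1)) = Mul(Rational(1, 2), Pow(I, -1), Pow(Add(12, Mul(2, I)), Rational(1, 2))))
Pow(Add(-1351, Function('p')(Function('z')(-4))), 2) = Pow(Add(-1351, Mul(Rational(1, 2), Pow(8, -1), Pow(Add(12, Mul(2, 8)), Rational(1, 2)))), 2) = Pow(Add(-1351, Mul(Rational(1, 2), Rational(1, 8), Pow(Add(12, 16), Rational(1, 2)))), 2) = Pow(Add(-1351, Mul(Rational(1, 2), Rational(1, 8), Pow(28, Rational(1, 2)))), 2) = Pow(Add(-1351, Mul(Rational(1, 2), Rational(1, 8), Mul(2, Pow(7, Rational(1, 2))))), 2) = Pow(Add(-1351, Mul(Rational(1, 8), Pow(7, Rational(1, 2)))), 2)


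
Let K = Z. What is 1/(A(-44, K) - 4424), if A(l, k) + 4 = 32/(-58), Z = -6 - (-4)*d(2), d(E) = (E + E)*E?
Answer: -29/128428 ≈ -0.00022581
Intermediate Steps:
d(E) = 2*E**2 (d(E) = (2*E)*E = 2*E**2)
Z = 26 (Z = -6 - (-4)*2*2**2 = -6 - (-4)*2*4 = -6 - (-4)*8 = -6 - 1*(-32) = -6 + 32 = 26)
K = 26
A(l, k) = -132/29 (A(l, k) = -4 + 32/(-58) = -4 + 32*(-1/58) = -4 - 16/29 = -132/29)
1/(A(-44, K) - 4424) = 1/(-132/29 - 4424) = 1/(-128428/29) = -29/128428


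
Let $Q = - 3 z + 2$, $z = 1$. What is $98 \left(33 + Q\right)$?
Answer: $3136$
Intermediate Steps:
$Q = -1$ ($Q = \left(-3\right) 1 + 2 = -3 + 2 = -1$)
$98 \left(33 + Q\right) = 98 \left(33 - 1\right) = 98 \cdot 32 = 3136$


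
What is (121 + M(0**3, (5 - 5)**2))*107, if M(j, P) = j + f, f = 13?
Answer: 14338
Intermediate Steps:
M(j, P) = 13 + j (M(j, P) = j + 13 = 13 + j)
(121 + M(0**3, (5 - 5)**2))*107 = (121 + (13 + 0**3))*107 = (121 + (13 + 0))*107 = (121 + 13)*107 = 134*107 = 14338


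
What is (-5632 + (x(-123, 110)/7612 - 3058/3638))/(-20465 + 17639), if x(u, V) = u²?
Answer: 25988691731/13043146776 ≈ 1.9925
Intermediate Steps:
(-5632 + (x(-123, 110)/7612 - 3058/3638))/(-20465 + 17639) = (-5632 + ((-123)²/7612 - 3058/3638))/(-20465 + 17639) = (-5632 + (15129*(1/7612) - 3058*1/3638))/(-2826) = (-5632 + (15129/7612 - 1529/1819))*(-1/2826) = (-5632 + 15880903/13846228)*(-1/2826) = -77966075193/13846228*(-1/2826) = 25988691731/13043146776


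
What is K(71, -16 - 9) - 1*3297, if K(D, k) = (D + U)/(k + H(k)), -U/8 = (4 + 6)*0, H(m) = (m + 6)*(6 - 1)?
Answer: -395711/120 ≈ -3297.6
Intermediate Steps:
H(m) = 30 + 5*m (H(m) = (6 + m)*5 = 30 + 5*m)
U = 0 (U = -8*(4 + 6)*0 = -80*0 = -8*0 = 0)
K(D, k) = D/(30 + 6*k) (K(D, k) = (D + 0)/(k + (30 + 5*k)) = D/(30 + 6*k))
K(71, -16 - 9) - 1*3297 = (⅙)*71/(5 + (-16 - 9)) - 1*3297 = (⅙)*71/(5 - 25) - 3297 = (⅙)*71/(-20) - 3297 = (⅙)*71*(-1/20) - 3297 = -71/120 - 3297 = -395711/120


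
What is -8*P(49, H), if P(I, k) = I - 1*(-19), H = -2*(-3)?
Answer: -544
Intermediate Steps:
H = 6
P(I, k) = 19 + I (P(I, k) = I + 19 = 19 + I)
-8*P(49, H) = -8*(19 + 49) = -8*68 = -544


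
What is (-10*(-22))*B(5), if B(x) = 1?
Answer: 220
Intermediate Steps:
(-10*(-22))*B(5) = -10*(-22)*1 = 220*1 = 220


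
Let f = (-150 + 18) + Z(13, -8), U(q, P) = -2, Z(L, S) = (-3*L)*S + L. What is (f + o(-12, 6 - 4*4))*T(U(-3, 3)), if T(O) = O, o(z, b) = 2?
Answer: -390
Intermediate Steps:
Z(L, S) = L - 3*L*S (Z(L, S) = -3*L*S + L = L - 3*L*S)
f = 193 (f = (-150 + 18) + 13*(1 - 3*(-8)) = -132 + 13*(1 + 24) = -132 + 13*25 = -132 + 325 = 193)
(f + o(-12, 6 - 4*4))*T(U(-3, 3)) = (193 + 2)*(-2) = 195*(-2) = -390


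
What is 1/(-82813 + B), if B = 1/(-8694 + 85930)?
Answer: -77236/6396144867 ≈ -1.2075e-5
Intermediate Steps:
B = 1/77236 ≈ 1.2947e-5
1/(-82813 + B) = 1/(-82813 + 1/77236) = 1/(-6396144867/77236) = -77236/6396144867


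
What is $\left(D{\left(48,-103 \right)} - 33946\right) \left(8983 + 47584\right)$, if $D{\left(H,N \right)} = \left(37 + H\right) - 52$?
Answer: $-1918356671$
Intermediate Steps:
$D{\left(H,N \right)} = -15 + H$
$\left(D{\left(48,-103 \right)} - 33946\right) \left(8983 + 47584\right) = \left(\left(-15 + 48\right) - 33946\right) \left(8983 + 47584\right) = \left(33 - 33946\right) 56567 = \left(-33913\right) 56567 = -1918356671$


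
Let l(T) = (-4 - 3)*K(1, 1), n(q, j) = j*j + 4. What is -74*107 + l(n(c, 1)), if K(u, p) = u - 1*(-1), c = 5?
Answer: -7932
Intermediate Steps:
K(u, p) = 1 + u (K(u, p) = u + 1 = 1 + u)
n(q, j) = 4 + j² (n(q, j) = j² + 4 = 4 + j²)
l(T) = -14 (l(T) = (-4 - 3)*(1 + 1) = -7*2 = -14)
-74*107 + l(n(c, 1)) = -74*107 - 14 = -7918 - 14 = -7932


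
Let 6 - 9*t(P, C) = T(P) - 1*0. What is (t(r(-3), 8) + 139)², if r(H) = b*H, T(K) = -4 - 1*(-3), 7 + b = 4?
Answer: 1582564/81 ≈ 19538.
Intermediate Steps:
b = -3 (b = -7 + 4 = -3)
T(K) = -1 (T(K) = -4 + 3 = -1)
r(H) = -3*H
t(P, C) = 7/9 (t(P, C) = ⅔ - (-1 - 1*0)/9 = ⅔ - (-1 + 0)/9 = ⅔ - ⅑*(-1) = ⅔ + ⅑ = 7/9)
(t(r(-3), 8) + 139)² = (7/9 + 139)² = (1258/9)² = 1582564/81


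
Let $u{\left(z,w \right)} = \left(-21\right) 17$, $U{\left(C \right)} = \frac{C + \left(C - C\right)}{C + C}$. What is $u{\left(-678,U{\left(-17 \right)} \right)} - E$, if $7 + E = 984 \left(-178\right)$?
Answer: $174802$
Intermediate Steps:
$U{\left(C \right)} = \frac{1}{2}$ ($U{\left(C \right)} = \frac{C + 0}{2 C} = C \frac{1}{2 C} = \frac{1}{2}$)
$E = -175159$ ($E = -7 + 984 \left(-178\right) = -7 - 175152 = -175159$)
$u{\left(z,w \right)} = -357$
$u{\left(-678,U{\left(-17 \right)} \right)} - E = -357 - -175159 = -357 + 175159 = 174802$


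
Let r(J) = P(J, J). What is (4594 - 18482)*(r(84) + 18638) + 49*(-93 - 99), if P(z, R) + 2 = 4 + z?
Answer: -260048320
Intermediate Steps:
P(z, R) = 2 + z (P(z, R) = -2 + (4 + z) = 2 + z)
r(J) = 2 + J
(4594 - 18482)*(r(84) + 18638) + 49*(-93 - 99) = (4594 - 18482)*((2 + 84) + 18638) + 49*(-93 - 99) = -13888*(86 + 18638) + 49*(-192) = -13888*18724 - 9408 = -260038912 - 9408 = -260048320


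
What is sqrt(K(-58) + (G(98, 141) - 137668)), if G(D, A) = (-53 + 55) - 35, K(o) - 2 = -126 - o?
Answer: I*sqrt(137767) ≈ 371.17*I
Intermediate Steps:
K(o) = -124 - o (K(o) = 2 + (-126 - o) = -124 - o)
G(D, A) = -33 (G(D, A) = 2 - 35 = -33)
sqrt(K(-58) + (G(98, 141) - 137668)) = sqrt((-124 - 1*(-58)) + (-33 - 137668)) = sqrt((-124 + 58) - 137701) = sqrt(-66 - 137701) = sqrt(-137767) = I*sqrt(137767)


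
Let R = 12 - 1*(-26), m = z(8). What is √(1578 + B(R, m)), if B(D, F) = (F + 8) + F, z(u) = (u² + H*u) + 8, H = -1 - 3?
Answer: 7*√34 ≈ 40.817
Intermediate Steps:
H = -4
z(u) = 8 + u² - 4*u (z(u) = (u² - 4*u) + 8 = 8 + u² - 4*u)
m = 40 (m = 8 + 8² - 4*8 = 8 + 64 - 32 = 40)
R = 38 (R = 12 + 26 = 38)
B(D, F) = 8 + 2*F (B(D, F) = (8 + F) + F = 8 + 2*F)
√(1578 + B(R, m)) = √(1578 + (8 + 2*40)) = √(1578 + (8 + 80)) = √(1578 + 88) = √1666 = 7*√34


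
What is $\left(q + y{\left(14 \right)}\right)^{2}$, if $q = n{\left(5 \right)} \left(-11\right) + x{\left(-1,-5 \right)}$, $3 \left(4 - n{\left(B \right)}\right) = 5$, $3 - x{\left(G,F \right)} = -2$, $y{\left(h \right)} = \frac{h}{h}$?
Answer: $\frac{3481}{9} \approx 386.78$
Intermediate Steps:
$y{\left(h \right)} = 1$
$x{\left(G,F \right)} = 5$ ($x{\left(G,F \right)} = 3 - -2 = 3 + 2 = 5$)
$n{\left(B \right)} = \frac{7}{3}$ ($n{\left(B \right)} = 4 - \frac{5}{3} = \frac{7}{3}$)
$q = - \frac{62}{3}$ ($q = \frac{7}{3} \left(-11\right) + 5 = - \frac{77}{3} + 5 = - \frac{62}{3} \approx -20.667$)
$\left(q + y{\left(14 \right)}\right)^{2} = \left(- \frac{62}{3} + 1\right)^{2} = \left(- \frac{59}{3}\right)^{2} = \frac{3481}{9}$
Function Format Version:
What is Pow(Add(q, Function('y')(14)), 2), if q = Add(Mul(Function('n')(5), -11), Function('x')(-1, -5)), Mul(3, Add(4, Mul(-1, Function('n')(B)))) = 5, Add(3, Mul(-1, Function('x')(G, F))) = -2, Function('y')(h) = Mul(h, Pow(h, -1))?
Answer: Rational(3481, 9) ≈ 386.78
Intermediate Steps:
Function('y')(h) = 1
Function('x')(G, F) = 5 (Function('x')(G, F) = Add(3, Mul(-1, -2)) = Add(3, 2) = 5)
Function('n')(B) = Rational(7, 3) (Function('n')(B) = Add(4, Mul(Rational(-1, 3), 5)) = Add(4, Rational(-5, 3)) = Rational(7, 3))
q = Rational(-62, 3) (q = Add(Mul(Rational(7, 3), -11), 5) = Add(Rational(-77, 3), 5) = Rational(-62, 3) ≈ -20.667)
Pow(Add(q, Function('y')(14)), 2) = Pow(Add(Rational(-62, 3), 1), 2) = Pow(Rational(-59, 3), 2) = Rational(3481, 9)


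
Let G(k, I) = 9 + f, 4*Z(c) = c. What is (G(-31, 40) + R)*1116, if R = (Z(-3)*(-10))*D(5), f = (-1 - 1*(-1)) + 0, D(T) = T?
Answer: 51894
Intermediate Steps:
Z(c) = c/4
f = 0 (f = (-1 + 1) + 0 = 0 + 0 = 0)
R = 75/2 (R = (((1/4)*(-3))*(-10))*5 = -3/4*(-10)*5 = (15/2)*5 = 75/2 ≈ 37.500)
G(k, I) = 9 (G(k, I) = 9 + 0 = 9)
(G(-31, 40) + R)*1116 = (9 + 75/2)*1116 = (93/2)*1116 = 51894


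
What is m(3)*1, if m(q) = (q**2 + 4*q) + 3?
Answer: 24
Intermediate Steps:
m(q) = 3 + q**2 + 4*q
m(3)*1 = (3 + 3**2 + 4*3)*1 = (3 + 9 + 12)*1 = 24*1 = 24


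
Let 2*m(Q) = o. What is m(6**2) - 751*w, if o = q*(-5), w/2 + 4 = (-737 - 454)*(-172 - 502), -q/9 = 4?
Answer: -1205700370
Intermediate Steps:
q = -36 (q = -9*4 = -36)
w = 1605460 (w = -8 + 2*((-737 - 454)*(-172 - 502)) = -8 + 2*(-1191*(-674)) = -8 + 2*802734 = -8 + 1605468 = 1605460)
o = 180 (o = -36*(-5) = 180)
m(Q) = 90 (m(Q) = (1/2)*180 = 90)
m(6**2) - 751*w = 90 - 751*1605460 = 90 - 1205700460 = -1205700370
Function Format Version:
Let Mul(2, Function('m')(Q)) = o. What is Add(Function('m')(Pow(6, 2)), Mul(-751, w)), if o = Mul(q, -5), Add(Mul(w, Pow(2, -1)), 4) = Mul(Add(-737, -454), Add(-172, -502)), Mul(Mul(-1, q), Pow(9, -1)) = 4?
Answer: -1205700370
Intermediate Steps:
q = -36 (q = Mul(-9, 4) = -36)
w = 1605460 (w = Add(-8, Mul(2, Mul(Add(-737, -454), Add(-172, -502)))) = Add(-8, Mul(2, Mul(-1191, -674))) = Add(-8, Mul(2, 802734)) = Add(-8, 1605468) = 1605460)
o = 180 (o = Mul(-36, -5) = 180)
Function('m')(Q) = 90 (Function('m')(Q) = Mul(Rational(1, 2), 180) = 90)
Add(Function('m')(Pow(6, 2)), Mul(-751, w)) = Add(90, Mul(-751, 1605460)) = Add(90, -1205700460) = -1205700370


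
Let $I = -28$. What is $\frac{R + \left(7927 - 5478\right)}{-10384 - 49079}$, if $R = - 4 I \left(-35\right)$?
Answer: $\frac{1471}{59463} \approx 0.024738$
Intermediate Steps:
$R = -3920$ ($R = \left(-4\right) \left(-28\right) \left(-35\right) = 112 \left(-35\right) = -3920$)
$\frac{R + \left(7927 - 5478\right)}{-10384 - 49079} = \frac{-3920 + \left(7927 - 5478\right)}{-10384 - 49079} = \frac{-3920 + \left(7927 - 5478\right)}{-59463} = \left(-3920 + 2449\right) \left(- \frac{1}{59463}\right) = \left(-1471\right) \left(- \frac{1}{59463}\right) = \frac{1471}{59463}$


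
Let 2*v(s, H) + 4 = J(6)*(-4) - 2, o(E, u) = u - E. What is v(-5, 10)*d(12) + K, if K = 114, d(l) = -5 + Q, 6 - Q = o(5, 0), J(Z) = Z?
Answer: 24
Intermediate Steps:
Q = 11 (Q = 6 - (0 - 1*5) = 6 - (0 - 5) = 6 - 1*(-5) = 6 + 5 = 11)
d(l) = 6 (d(l) = -5 + 11 = 6)
v(s, H) = -15 (v(s, H) = -2 + (6*(-4) - 2)/2 = -2 + (-24 - 2)/2 = -2 + (½)*(-26) = -2 - 13 = -15)
v(-5, 10)*d(12) + K = -15*6 + 114 = -90 + 114 = 24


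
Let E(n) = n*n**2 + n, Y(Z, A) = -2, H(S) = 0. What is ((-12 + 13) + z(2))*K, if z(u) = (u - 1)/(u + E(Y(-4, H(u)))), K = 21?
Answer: 147/8 ≈ 18.375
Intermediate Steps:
E(n) = n + n**3 (E(n) = n**3 + n = n + n**3)
z(u) = (-1 + u)/(-10 + u) (z(u) = (u - 1)/(u + (-2 + (-2)**3)) = (-1 + u)/(u + (-2 - 8)) = (-1 + u)/(u - 10) = (-1 + u)/(-10 + u))
((-12 + 13) + z(2))*K = ((-12 + 13) + (-1 + 2)/(-10 + 2))*21 = (1 + 1/(-8))*21 = (1 - 1/8*1)*21 = (1 - 1/8)*21 = (7/8)*21 = 147/8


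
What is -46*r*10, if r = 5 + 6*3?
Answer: -10580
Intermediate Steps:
r = 23 (r = 5 + 18 = 23)
-46*r*10 = -46*23*10 = -1058*10 = -10580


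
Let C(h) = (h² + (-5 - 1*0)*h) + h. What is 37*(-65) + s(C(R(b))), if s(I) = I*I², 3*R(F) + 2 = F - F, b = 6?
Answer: -1731293/729 ≈ -2374.9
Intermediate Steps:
R(F) = -⅔ (R(F) = -⅔ + (F - F)/3 = -⅔ + (⅓)*0 = -⅔ + 0 = -⅔)
C(h) = h² - 4*h (C(h) = (h² + (-5 + 0)*h) + h = (h² - 5*h) + h = h² - 4*h)
s(I) = I³
37*(-65) + s(C(R(b))) = 37*(-65) + (-2*(-4 - ⅔)/3)³ = -2405 + (-⅔*(-14/3))³ = -2405 + (28/9)³ = -2405 + 21952/729 = -1731293/729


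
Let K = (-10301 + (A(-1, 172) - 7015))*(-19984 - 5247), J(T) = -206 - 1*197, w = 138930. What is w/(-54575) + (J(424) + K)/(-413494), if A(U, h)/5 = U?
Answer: -2390812691852/2256643505 ≈ -1059.5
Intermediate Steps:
J(T) = -403 (J(T) = -206 - 197 = -403)
A(U, h) = 5*U
K = 437026151 (K = (-10301 + (5*(-1) - 7015))*(-19984 - 5247) = (-10301 + (-5 - 7015))*(-25231) = (-10301 - 7020)*(-25231) = -17321*(-25231) = 437026151)
w/(-54575) + (J(424) + K)/(-413494) = 138930/(-54575) + (-403 + 437026151)/(-413494) = 138930*(-1/54575) + 437025748*(-1/413494) = -27786/10915 - 218512874/206747 = -2390812691852/2256643505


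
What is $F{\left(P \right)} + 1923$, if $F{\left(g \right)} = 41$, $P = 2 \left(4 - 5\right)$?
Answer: $1964$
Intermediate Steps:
$P = -2$ ($P = 2 \left(-1\right) = -2$)
$F{\left(P \right)} + 1923 = 41 + 1923 = 1964$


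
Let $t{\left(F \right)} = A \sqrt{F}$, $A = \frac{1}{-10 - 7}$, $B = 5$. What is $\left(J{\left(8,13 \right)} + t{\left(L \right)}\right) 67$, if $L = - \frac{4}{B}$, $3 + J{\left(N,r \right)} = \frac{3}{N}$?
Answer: $- \frac{1407}{8} - \frac{134 i \sqrt{5}}{85} \approx -175.88 - 3.5251 i$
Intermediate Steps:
$J{\left(N,r \right)} = -3 + \frac{3}{N}$
$A = - \frac{1}{17}$ ($A = \frac{1}{-17} = - \frac{1}{17} \approx -0.058824$)
$L = - \frac{4}{5} \approx -0.8$
$t{\left(F \right)} = - \frac{\sqrt{F}}{17}$
$\left(J{\left(8,13 \right)} + t{\left(L \right)}\right) 67 = \left(\left(-3 + \frac{3}{8}\right) - \frac{\sqrt{- \frac{4}{5}}}{17}\right) 67 = \left(\left(-3 + 3 \cdot \frac{1}{8}\right) - \frac{\frac{2}{5} i \sqrt{5}}{17}\right) 67 = \left(\left(-3 + \frac{3}{8}\right) - \frac{2 i \sqrt{5}}{85}\right) 67 = \left(- \frac{21}{8} - \frac{2 i \sqrt{5}}{85}\right) 67 = - \frac{1407}{8} - \frac{134 i \sqrt{5}}{85}$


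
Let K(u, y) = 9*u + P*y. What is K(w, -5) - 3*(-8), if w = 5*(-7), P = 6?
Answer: -321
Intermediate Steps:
w = -35
K(u, y) = 6*y + 9*u (K(u, y) = 9*u + 6*y = 6*y + 9*u)
K(w, -5) - 3*(-8) = (6*(-5) + 9*(-35)) - 3*(-8) = (-30 - 315) + 24 = -345 + 24 = -321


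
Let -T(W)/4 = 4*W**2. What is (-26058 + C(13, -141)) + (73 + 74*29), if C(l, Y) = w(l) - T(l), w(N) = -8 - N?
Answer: -21156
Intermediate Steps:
T(W) = -16*W**2
C(l, Y) = -8 - l + 16*l**2 (C(l, Y) = (-8 - l) - (-16)*l**2 = (-8 - l) + 16*l**2 = -8 - l + 16*l**2)
(-26058 + C(13, -141)) + (73 + 74*29) = (-26058 + (-8 - 1*13 + 16*13**2)) + (73 + 74*29) = (-26058 + (-8 - 13 + 16*169)) + (73 + 2146) = (-26058 + (-8 - 13 + 2704)) + 2219 = (-26058 + 2683) + 2219 = -23375 + 2219 = -21156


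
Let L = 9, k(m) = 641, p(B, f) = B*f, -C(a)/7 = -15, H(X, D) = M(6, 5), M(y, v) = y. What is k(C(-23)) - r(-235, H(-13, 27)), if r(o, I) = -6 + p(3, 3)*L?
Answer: 566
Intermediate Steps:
H(X, D) = 6
C(a) = 105 (C(a) = -7*(-15) = 105)
r(o, I) = 75 (r(o, I) = -6 + (3*3)*9 = -6 + 9*9 = -6 + 81 = 75)
k(C(-23)) - r(-235, H(-13, 27)) = 641 - 1*75 = 641 - 75 = 566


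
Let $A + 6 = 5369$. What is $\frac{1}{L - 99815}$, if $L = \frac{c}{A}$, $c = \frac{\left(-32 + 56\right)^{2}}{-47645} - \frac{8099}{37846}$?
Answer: $- \frac{9670415029210}{965252476548272301} \approx -1.0019 \cdot 10^{-5}$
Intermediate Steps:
$A = 5363$ ($A = -6 + 5369 = 5363$)
$c = - \frac{407676151}{1803172670}$ ($c = 24^{2} \left(- \frac{1}{47645}\right) - \frac{8099}{37846} = 576 \left(- \frac{1}{47645}\right) - \frac{8099}{37846} = - \frac{576}{47645} - \frac{8099}{37846} = - \frac{407676151}{1803172670} \approx -0.22609$)
$L = - \frac{407676151}{9670415029210}$ ($L = - \frac{407676151}{1803172670 \cdot 5363} = \left(- \frac{407676151}{1803172670}\right) \frac{1}{5363} = - \frac{407676151}{9670415029210} \approx -4.2157 \cdot 10^{-5}$)
$\frac{1}{L - 99815} = \frac{1}{- \frac{407676151}{9670415029210} - 99815} = \frac{1}{- \frac{965252476548272301}{9670415029210}} = - \frac{9670415029210}{965252476548272301}$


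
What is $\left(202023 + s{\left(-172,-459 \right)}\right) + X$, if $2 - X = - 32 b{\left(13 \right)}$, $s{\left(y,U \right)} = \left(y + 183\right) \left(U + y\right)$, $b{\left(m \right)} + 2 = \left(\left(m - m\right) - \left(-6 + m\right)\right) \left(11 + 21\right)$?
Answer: $187852$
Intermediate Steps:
$b{\left(m \right)} = 190 - 32 m$ ($b{\left(m \right)} = -2 + \left(\left(m - m\right) - \left(-6 + m\right)\right) \left(11 + 21\right) = -2 + \left(0 - \left(-6 + m\right)\right) 32 = -2 + \left(6 - m\right) 32 = -2 - \left(-192 + 32 m\right) = 190 - 32 m$)
$s{\left(y,U \right)} = \left(183 + y\right) \left(U + y\right)$
$X = -7230$ ($X = 2 - - 32 \left(190 - 416\right) = 2 - \left(-32\right) \left(-226\right) = 2 - 7232 = -7230$)
$\left(202023 + s{\left(-172,-459 \right)}\right) + X = \left(202023 + \left(\left(-172\right)^{2} + 183 \left(-459\right) + 183 \left(-172\right) - -78948\right)\right) - 7230 = \left(202023 + \left(29584 - 83997 - 31476 + 78948\right)\right) - 7230 = \left(202023 - 6941\right) - 7230 = 195082 - 7230 = 187852$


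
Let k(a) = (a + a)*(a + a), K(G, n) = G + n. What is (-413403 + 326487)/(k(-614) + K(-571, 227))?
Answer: -21729/376910 ≈ -0.057650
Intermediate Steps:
k(a) = 4*a² (k(a) = (2*a)*(2*a) = 4*a²)
(-413403 + 326487)/(k(-614) + K(-571, 227)) = (-413403 + 326487)/(4*(-614)² + (-571 + 227)) = -86916/(4*376996 - 344) = -86916/(1507984 - 344) = -86916/1507640 = -86916*1/1507640 = -21729/376910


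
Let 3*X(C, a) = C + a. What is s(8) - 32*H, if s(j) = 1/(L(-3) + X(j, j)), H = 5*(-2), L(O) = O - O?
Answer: 5123/16 ≈ 320.19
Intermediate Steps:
L(O) = 0
X(C, a) = C/3 + a/3 (X(C, a) = (C + a)/3 = C/3 + a/3)
H = -10
s(j) = 3/(2*j) (s(j) = 1/(0 + (j/3 + j/3)) = 1/(0 + 2*j/3) = 1/(2*j/3) = 3/(2*j))
s(8) - 32*H = (3/2)/8 - 32*(-10) = (3/2)*(⅛) + 320 = 3/16 + 320 = 5123/16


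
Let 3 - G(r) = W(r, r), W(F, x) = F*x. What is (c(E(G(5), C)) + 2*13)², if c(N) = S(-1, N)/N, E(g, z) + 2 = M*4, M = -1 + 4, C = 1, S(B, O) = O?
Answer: 729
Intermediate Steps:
G(r) = 3 - r² (G(r) = 3 - r*r = 3 - r²)
M = 3
E(g, z) = 10 (E(g, z) = -2 + 3*4 = -2 + 12 = 10)
c(N) = 1 (c(N) = N/N = 1)
(c(E(G(5), C)) + 2*13)² = (1 + 2*13)² = (1 + 26)² = 27² = 729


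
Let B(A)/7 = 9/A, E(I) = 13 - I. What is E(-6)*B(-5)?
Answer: -1197/5 ≈ -239.40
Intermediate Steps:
B(A) = 63/A (B(A) = 7*(9/A) = 63/A)
E(-6)*B(-5) = (13 - 1*(-6))*(63/(-5)) = (13 + 6)*(63*(-1/5)) = 19*(-63/5) = -1197/5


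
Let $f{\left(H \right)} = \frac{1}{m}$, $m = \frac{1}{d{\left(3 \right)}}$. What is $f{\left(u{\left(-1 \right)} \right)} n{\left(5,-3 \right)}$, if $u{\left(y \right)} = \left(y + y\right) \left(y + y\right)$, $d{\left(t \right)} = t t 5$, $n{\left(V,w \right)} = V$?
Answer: $225$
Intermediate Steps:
$d{\left(t \right)} = 5 t^{2}$ ($d{\left(t \right)} = t^{2} \cdot 5 = 5 t^{2}$)
$u{\left(y \right)} = 4 y^{2}$ ($u{\left(y \right)} = 2 y 2 y = 4 y^{2}$)
$m = \frac{1}{45}$ ($m = \frac{1}{5 \cdot 3^{2}} = \frac{1}{5 \cdot 9} = \frac{1}{45} \approx 0.022222$)
$f{\left(H \right)} = 45$ ($f{\left(H \right)} = \frac{1}{\frac{1}{45}} = 45$)
$f{\left(u{\left(-1 \right)} \right)} n{\left(5,-3 \right)} = 45 \cdot 5 = 225$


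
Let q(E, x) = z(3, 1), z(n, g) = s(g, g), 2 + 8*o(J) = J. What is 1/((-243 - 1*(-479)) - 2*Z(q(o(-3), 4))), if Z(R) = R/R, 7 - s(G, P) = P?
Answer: 1/234 ≈ 0.0042735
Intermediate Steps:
s(G, P) = 7 - P
o(J) = -1/4 + J/8
z(n, g) = 7 - g
q(E, x) = 6 (q(E, x) = 7 - 1*1 = 7 - 1 = 6)
Z(R) = 1
1/((-243 - 1*(-479)) - 2*Z(q(o(-3), 4))) = 1/((-243 - 1*(-479)) - 2*1) = 1/((-243 + 479) - 2) = 1/(236 - 2) = 1/234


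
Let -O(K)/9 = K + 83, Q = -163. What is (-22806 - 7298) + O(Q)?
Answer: -29384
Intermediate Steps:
O(K) = -747 - 9*K (O(K) = -9*(K + 83) = -9*(83 + K) = -747 - 9*K)
(-22806 - 7298) + O(Q) = (-22806 - 7298) + (-747 - 9*(-163)) = -30104 + (-747 + 1467) = -30104 + 720 = -29384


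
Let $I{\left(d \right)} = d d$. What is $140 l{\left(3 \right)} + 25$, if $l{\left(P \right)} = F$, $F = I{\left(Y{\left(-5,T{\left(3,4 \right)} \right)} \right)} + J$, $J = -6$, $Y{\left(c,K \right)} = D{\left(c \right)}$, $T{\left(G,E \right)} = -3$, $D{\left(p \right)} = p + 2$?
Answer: $445$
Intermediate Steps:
$D{\left(p \right)} = 2 + p$
$Y{\left(c,K \right)} = 2 + c$
$I{\left(d \right)} = d^{2}$
$F = 3$ ($F = \left(2 - 5\right)^{2} - 6 = \left(-3\right)^{2} - 6 = 9 - 6 = 3$)
$l{\left(P \right)} = 3$
$140 l{\left(3 \right)} + 25 = 140 \cdot 3 + 25 = 420 + 25 = 445$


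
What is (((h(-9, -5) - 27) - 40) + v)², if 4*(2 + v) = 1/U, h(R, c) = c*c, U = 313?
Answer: 3034577569/1567504 ≈ 1935.9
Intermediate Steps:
h(R, c) = c²
v = -2503/1252 (v = -2 + (¼)/313 = -2 + (¼)*(1/313) = -2 + 1/1252 = -2503/1252 ≈ -1.9992)
(((h(-9, -5) - 27) - 40) + v)² = ((((-5)² - 27) - 40) - 2503/1252)² = (((25 - 27) - 40) - 2503/1252)² = ((-2 - 40) - 2503/1252)² = (-42 - 2503/1252)² = (-55087/1252)² = 3034577569/1567504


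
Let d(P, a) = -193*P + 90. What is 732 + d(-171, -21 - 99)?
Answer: 33825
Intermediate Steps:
d(P, a) = 90 - 193*P
732 + d(-171, -21 - 99) = 732 + (90 - 193*(-171)) = 732 + (90 + 33003) = 732 + 33093 = 33825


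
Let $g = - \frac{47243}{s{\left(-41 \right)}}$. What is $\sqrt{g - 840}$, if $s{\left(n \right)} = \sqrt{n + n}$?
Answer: $\frac{\sqrt{-5648160 + 3873926 i \sqrt{82}}}{82} \approx 47.14 + 55.337 i$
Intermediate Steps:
$s{\left(n \right)} = \sqrt{2} \sqrt{n}$ ($s{\left(n \right)} = \sqrt{2 n} = \sqrt{2} \sqrt{n}$)
$g = \frac{47243 i \sqrt{82}}{82}$ ($g = - \frac{47243}{\sqrt{2} \sqrt{-41}} = - \frac{47243}{\sqrt{2} i \sqrt{41}} = - \frac{47243}{i \sqrt{82}} = - 47243 \left(- \frac{i \sqrt{82}}{82}\right) = \frac{47243 i \sqrt{82}}{82} \approx 5217.1 i$)
$\sqrt{g - 840} = \sqrt{\frac{47243 i \sqrt{82}}{82} - 840} = \sqrt{-840 + \frac{47243 i \sqrt{82}}{82}}$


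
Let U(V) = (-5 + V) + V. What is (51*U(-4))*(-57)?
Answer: 37791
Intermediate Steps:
U(V) = -5 + 2*V
(51*U(-4))*(-57) = (51*(-5 + 2*(-4)))*(-57) = (51*(-5 - 8))*(-57) = (51*(-13))*(-57) = -663*(-57) = 37791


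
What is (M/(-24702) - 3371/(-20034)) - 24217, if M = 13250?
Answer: -1997447990569/82479978 ≈ -24217.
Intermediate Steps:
(M/(-24702) - 3371/(-20034)) - 24217 = (13250/(-24702) - 3371/(-20034)) - 24217 = (13250*(-1/24702) - 3371*(-1/20034)) - 24217 = (-6625/12351 + 3371/20034) - 24217 = -30363343/82479978 - 24217 = -1997447990569/82479978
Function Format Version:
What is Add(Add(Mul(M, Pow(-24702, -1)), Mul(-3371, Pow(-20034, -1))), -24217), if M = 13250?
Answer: Rational(-1997447990569, 82479978) ≈ -24217.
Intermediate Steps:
Add(Add(Mul(M, Pow(-24702, -1)), Mul(-3371, Pow(-20034, -1))), -24217) = Add(Add(Mul(13250, Pow(-24702, -1)), Mul(-3371, Pow(-20034, -1))), -24217) = Add(Add(Mul(13250, Rational(-1, 24702)), Mul(-3371, Rational(-1, 20034))), -24217) = Add(Add(Rational(-6625, 12351), Rational(3371, 20034)), -24217) = Add(Rational(-30363343, 82479978), -24217) = Rational(-1997447990569, 82479978)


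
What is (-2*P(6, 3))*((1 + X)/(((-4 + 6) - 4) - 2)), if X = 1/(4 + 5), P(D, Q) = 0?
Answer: 0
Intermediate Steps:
X = ⅑ (X = 1/9 = ⅑ ≈ 0.11111)
(-2*P(6, 3))*((1 + X)/(((-4 + 6) - 4) - 2)) = (-2*0)*((1 + ⅑)/(((-4 + 6) - 4) - 2)) = 0*(10/(9*((2 - 4) - 2))) = 0*(10/(9*(-2 - 2))) = 0*((10/9)/(-4)) = 0*((10/9)*(-¼)) = 0*(-5/18) = 0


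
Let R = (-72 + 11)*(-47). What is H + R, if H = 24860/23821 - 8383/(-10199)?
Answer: 14224326024/4958171 ≈ 2868.9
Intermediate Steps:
H = 9249767/4958171 (H = 24860*(1/23821) - 8383*(-1/10199) = 24860/23821 + 8383/10199 = 9249767/4958171 ≈ 1.8656)
R = 2867 (R = -61*(-47) = 2867)
H + R = 9249767/4958171 + 2867 = 14224326024/4958171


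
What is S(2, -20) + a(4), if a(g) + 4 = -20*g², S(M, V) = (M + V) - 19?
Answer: -361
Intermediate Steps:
S(M, V) = -19 + M + V
a(g) = -4 - 20*g²
S(2, -20) + a(4) = (-19 + 2 - 20) + (-4 - 20*4²) = -37 + (-4 - 20*16) = -37 + (-4 - 320) = -37 - 324 = -361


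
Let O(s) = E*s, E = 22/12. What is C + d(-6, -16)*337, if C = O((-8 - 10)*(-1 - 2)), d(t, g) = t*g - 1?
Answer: 32114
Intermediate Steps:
E = 11/6 (E = 22*(1/12) = 11/6 ≈ 1.8333)
d(t, g) = -1 + g*t (d(t, g) = g*t - 1 = -1 + g*t)
O(s) = 11*s/6
C = 99 (C = 11*((-8 - 10)*(-1 - 2))/6 = 11*(-18*(-3))/6 = (11/6)*54 = 99)
C + d(-6, -16)*337 = 99 + (-1 - 16*(-6))*337 = 99 + (-1 + 96)*337 = 99 + 95*337 = 99 + 32015 = 32114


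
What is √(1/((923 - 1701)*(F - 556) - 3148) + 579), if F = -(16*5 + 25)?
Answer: √1867335280210/56790 ≈ 24.062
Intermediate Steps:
F = -105 (F = -(80 + 25) = -1*105 = -105)
√(1/((923 - 1701)*(F - 556) - 3148) + 579) = √(1/((923 - 1701)*(-105 - 556) - 3148) + 579) = √(1/(-778*(-661) - 3148) + 579) = √(1/(514258 - 3148) + 579) = √(1/511110 + 579) = √(295932691/511110) = √1867335280210/56790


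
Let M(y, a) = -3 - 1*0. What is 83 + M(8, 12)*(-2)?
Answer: 89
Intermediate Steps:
M(y, a) = -3 (M(y, a) = -3 + 0 = -3)
83 + M(8, 12)*(-2) = 83 - 3*(-2) = 83 + 6 = 89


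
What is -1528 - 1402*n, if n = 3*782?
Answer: -3290620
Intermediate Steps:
n = 2346
-1528 - 1402*n = -1528 - 1402*2346 = -1528 - 3289092 = -3290620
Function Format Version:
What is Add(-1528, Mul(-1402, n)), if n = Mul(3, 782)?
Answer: -3290620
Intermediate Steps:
n = 2346
Add(-1528, Mul(-1402, n)) = Add(-1528, Mul(-1402, 2346)) = Add(-1528, -3289092) = -3290620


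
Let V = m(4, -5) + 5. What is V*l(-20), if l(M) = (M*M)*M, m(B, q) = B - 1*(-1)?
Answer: -80000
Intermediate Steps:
m(B, q) = 1 + B (m(B, q) = B + 1 = 1 + B)
l(M) = M**3 (l(M) = M**2*M = M**3)
V = 10 (V = (1 + 4) + 5 = 5 + 5 = 10)
V*l(-20) = 10*(-20)**3 = 10*(-8000) = -80000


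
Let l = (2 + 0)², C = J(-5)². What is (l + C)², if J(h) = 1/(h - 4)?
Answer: 105625/6561 ≈ 16.099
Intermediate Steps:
J(h) = 1/(-4 + h)
C = 1/81 (C = (1/(-4 - 5))² = (1/(-9))² = (-⅑)² = 1/81 ≈ 0.012346)
l = 4 (l = 2² = 4)
(l + C)² = (4 + 1/81)² = (325/81)² = 105625/6561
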